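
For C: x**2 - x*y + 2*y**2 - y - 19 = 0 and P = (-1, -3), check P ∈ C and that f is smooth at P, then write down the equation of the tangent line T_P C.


Tangent line at P: x - 12*y - 35 = 0.

Step 1: f(-1, -3) = 0, so P lies on C.
Step 2: partial derivatives
  f_x(x, y) = 2*x - y, f_y(x, y) = -x + 4*y - 1.
  f_x(P) = 1, f_y(P) = -12 (gradient nonzero, so P is smooth).
Step 3: tangent line at P: 1·(x − -1) + -12·(y − -3) = 0.
Expanding: x - 12*y - 35 = 0.


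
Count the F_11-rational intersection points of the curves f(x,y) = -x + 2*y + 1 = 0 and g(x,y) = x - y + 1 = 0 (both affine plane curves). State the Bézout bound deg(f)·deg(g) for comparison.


Common zeros: {(8, 9)}; count = 1; Bézout bound = 1.

deg(f) = 1, deg(g) = 1, so Bézout bound = 1.
Scan x ∈ F_11. For each x, list the y ∈ F_11 with f(x, y) ≡ 0 and those with g(x, y) ≡ 0 (mod 11); the common zeros in that column are the intersection.
  x = 0: f ≡ 0 at y ∈ {5}; g ≡ 0 at y ∈ {1}; common: ∅.
  x = 1: f ≡ 0 at y ∈ {0}; g ≡ 0 at y ∈ {2}; common: ∅.
  x = 2: f ≡ 0 at y ∈ {6}; g ≡ 0 at y ∈ {3}; common: ∅.
  x = 3: f ≡ 0 at y ∈ {1}; g ≡ 0 at y ∈ {4}; common: ∅.
  x = 4: f ≡ 0 at y ∈ {7}; g ≡ 0 at y ∈ {5}; common: ∅.
  x = 5: f ≡ 0 at y ∈ {2}; g ≡ 0 at y ∈ {6}; common: ∅.
  x = 6: f ≡ 0 at y ∈ {8}; g ≡ 0 at y ∈ {7}; common: ∅.
  x = 7: f ≡ 0 at y ∈ {3}; g ≡ 0 at y ∈ {8}; common: ∅.
  x = 8: f ≡ 0 at y ∈ {9}; g ≡ 0 at y ∈ {9}; common: {9}.
  x = 9: f ≡ 0 at y ∈ {4}; g ≡ 0 at y ∈ {10}; common: ∅.
  x = 10: f ≡ 0 at y ∈ {10}; g ≡ 0 at y ∈ {0}; common: ∅.
Collecting: common zeros = {(8, 9)}, so the count is 1.
Comparison with the Bézout bound: 1 ≤ 1 = deg(f)·deg(g), as expected for curves with no common component (the bound is attained).


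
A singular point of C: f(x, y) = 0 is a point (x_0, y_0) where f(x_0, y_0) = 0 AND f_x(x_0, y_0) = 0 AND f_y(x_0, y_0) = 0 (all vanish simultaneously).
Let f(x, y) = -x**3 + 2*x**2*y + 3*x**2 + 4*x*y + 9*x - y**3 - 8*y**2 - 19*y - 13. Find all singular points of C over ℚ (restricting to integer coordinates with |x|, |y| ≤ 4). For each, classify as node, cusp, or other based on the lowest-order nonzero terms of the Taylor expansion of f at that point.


Singular points: {(-1, -3)}; classification: cusp.

Compute partial derivatives:
  f_x = -3*x**2 + 4*x*y + 6*x + 4*y + 9.
  f_y = 2*x**2 + 4*x - 3*y**2 - 16*y - 19.
Scan x_0 ∈ {−4, ..., 4}. For each x_0, f_y(x_0, y) is a polynomial in y; find its integer roots y ∈ {−4, ..., 4}, then test f_x and f at those candidates.
  x = -4: f_y(-4, y) = -3*y**2 - 16*y - 3; no integer root y with |y| ≤ 4.
  x = -3: f_y(-3, y) = -3*y**2 - 16*y - 13; vanishes at y ∈ {-1}. (-3, -1): f_x = -28 ≠ 0.
  x = -2: f_y(-2, y) = -3*y**2 - 16*y - 19; no integer root y with |y| ≤ 4.
  x = -1: f_y(-1, y) = -3*y**2 - 16*y - 21; vanishes at y ∈ {-3}. (-1, -3): f_x = 0, f = 0 — SINGULAR.
  x = 0: f_y(0, y) = -3*y**2 - 16*y - 19; no integer root y with |y| ≤ 4.
  x = 1: f_y(1, y) = -3*y**2 - 16*y - 13; vanishes at y ∈ {-1}. (1, -1): f_x = 4 ≠ 0.
  x = 2: f_y(2, y) = -3*y**2 - 16*y - 3; no integer root y with |y| ≤ 4.
  x = 3: f_y(3, y) = -3*y**2 - 16*y + 11; no integer root y with |y| ≤ 4.
  x = 4: f_y(4, y) = -3*y**2 - 16*y + 29; no integer root y with |y| ≤ 4.
Only singular point on the grid: (-1, -3).
Classify: substitute x = -1 + u, y = -3 + v and expand: f = -u**3 + 2*u**2*v - v**3 + v**2.
No constant or linear terms (consistent with a singular point). Quadratic part: v**2. Cubic part: -u**3 + 2*u**2*v - v**3.
The quadratic part v**2 is a perfect square, so there is a single (double) tangent line v = 0, i.e. y = -3. Restricting the cubic part to that line (v = 0) leaves -u**3 ≠ 0, so f is not divisible by v and the branch is v² ≈ u**3 to lowest order — this is a cusp.
Classification: cusp.


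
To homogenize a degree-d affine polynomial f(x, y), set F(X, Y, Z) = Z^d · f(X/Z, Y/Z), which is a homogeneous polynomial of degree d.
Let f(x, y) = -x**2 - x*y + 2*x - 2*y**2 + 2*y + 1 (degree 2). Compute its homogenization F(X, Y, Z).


F(X, Y, Z) = -X**2 - X*Y + 2*X*Z - 2*Y**2 + 2*Y*Z + Z**2

deg(f) = 2.
Substitute x = X/Z, y = Y/Z into f, then multiply by Z^2.
  monomial -1·x^2·y^0 ↦ -1·X^2·Y^0·Z^0.
  monomial -1·x^1·y^1 ↦ -1·X^1·Y^1·Z^0.
  monomial 2·x^1·y^0 ↦ 2·X^1·Y^0·Z^1.
  monomial -2·x^0·y^2 ↦ -2·X^0·Y^2·Z^0.
  monomial 2·x^0·y^1 ↦ 2·X^0·Y^1·Z^1.
  monomial 1·x^0·y^0 ↦ 1·X^0·Y^0·Z^2.
Collecting: F(X, Y, Z) = -X**2 - X*Y + 2*X*Z - 2*Y**2 + 2*Y*Z + Z**2.


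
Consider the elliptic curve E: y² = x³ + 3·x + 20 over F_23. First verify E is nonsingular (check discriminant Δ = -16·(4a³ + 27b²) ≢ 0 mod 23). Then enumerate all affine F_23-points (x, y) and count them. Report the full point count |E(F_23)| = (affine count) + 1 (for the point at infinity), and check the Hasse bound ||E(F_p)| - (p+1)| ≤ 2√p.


Affine points = {(1, 1), (1, 22), (4, 2), (4, 21), (6, 1), (6, 22), (7, 4), (7, 19), (8, 2), (8, 21), (11, 2), (11, 21), (12, 6), (12, 17), (13, 5), (13, 18), (14, 0), (15, 6), (15, 17), (16, 1), (16, 22), (17, 4), (17, 19), (18, 8), (18, 15), (19, 6), (19, 17), (21, 11), (21, 12), (22, 4), (22, 19)}; affine count = 31; |E(F_23)| = 32.

Discriminant check: Δ ∝ 4a³ + 27b² = 4·3³ + 27·20² = 4·27 + 27·400 ≡ 6 (mod 23). Nonzero ⇒ E is nonsingular.
For each x ∈ F_23, compute rhs = x³ + 3·x + 20 mod 23, then count y ∈ F_23 with y² ≡ rhs.
  x = 0: rhs = 20, matching y values: none (0 points).
  x = 1: rhs = 1, matching y values: 1, 22 (2 points).
  x = 2: rhs = 11, matching y values: none (0 points).
  x = 3: rhs = 10, matching y values: none (0 points).
  x = 4: rhs = 4, matching y values: 2, 21 (2 points).
  x = 5: rhs = 22, matching y values: none (0 points).
  x = 6: rhs = 1, matching y values: 1, 22 (2 points).
  x = 7: rhs = 16, matching y values: 4, 19 (2 points).
  x = 8: rhs = 4, matching y values: 2, 21 (2 points).
  x = 9: rhs = 17, matching y values: none (0 points).
  x = 10: rhs = 15, matching y values: none (0 points).
  x = 11: rhs = 4, matching y values: 2, 21 (2 points).
  x = 12: rhs = 13, matching y values: 6, 17 (2 points).
  x = 13: rhs = 2, matching y values: 5, 18 (2 points).
  x = 14: rhs = 0, matching y values: 0 (1 points).
  x = 15: rhs = 13, matching y values: 6, 17 (2 points).
  x = 16: rhs = 1, matching y values: 1, 22 (2 points).
  x = 17: rhs = 16, matching y values: 4, 19 (2 points).
  x = 18: rhs = 18, matching y values: 8, 15 (2 points).
  x = 19: rhs = 13, matching y values: 6, 17 (2 points).
  x = 20: rhs = 7, matching y values: none (0 points).
  x = 21: rhs = 6, matching y values: 11, 12 (2 points).
  x = 22: rhs = 16, matching y values: 4, 19 (2 points).
Total affine count: 31.
Full point count |E(F_23)| = 31 + 1 = 32.
Hasse bound: |32 − (23+1)| = |8| = 8 ≤ 2√23 ≈ 9.5917 ✓.


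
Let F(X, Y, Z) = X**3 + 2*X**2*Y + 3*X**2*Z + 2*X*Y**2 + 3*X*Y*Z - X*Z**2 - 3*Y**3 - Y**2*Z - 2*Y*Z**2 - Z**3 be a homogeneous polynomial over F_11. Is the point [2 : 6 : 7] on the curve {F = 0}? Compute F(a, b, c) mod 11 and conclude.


F(2,6,7) ≡ 4 (mod 11); P is NOT on the curve.

Evaluate F(2, 6, 7) term-by-term (mod 11).
  X**3 ↦ 1·8·1·1 = 8
  2*X**2*Y ↦ 2·4·6·1 = 48
  3*X**2*Z ↦ 3·4·1·7 = 84
  2*X*Y**2 ↦ 2·2·36·1 = 144
  3*X*Y*Z ↦ 3·2·6·7 = 252
  -X*Z**2 ↦ -1·2·1·49 = -98
  -3*Y**3 ↦ -3·1·216·1 = -648
  -Y**2*Z ↦ -1·1·36·7 = -252
  -2*Y*Z**2 ↦ -2·1·6·49 = -588
  -Z**3 ↦ -1·1·1·343 = -343
Sum: F(2, 6, 7) = (8) + (48) + (84) + (144) + (252) + (-98) + (-648) + (-252) + (-588) + (-343) = -1393.
Reducing mod 11: -1393 ≡ 4 (mod 11).
Since F(a, b, c) ≡ 4 ≠ 0 (mod 11), P does NOT lie on the curve.


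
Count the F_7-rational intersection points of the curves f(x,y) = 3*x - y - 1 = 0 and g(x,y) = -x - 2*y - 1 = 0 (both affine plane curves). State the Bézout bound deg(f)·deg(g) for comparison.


Common zeros: ∅; count = 0; Bézout bound = 1.

deg(f) = 1, deg(g) = 1, so Bézout bound = 1.
Scan x ∈ F_7. For each x, list the y ∈ F_7 with f(x, y) ≡ 0 and those with g(x, y) ≡ 0 (mod 7); the common zeros in that column are the intersection.
  x = 0: f ≡ 0 at y ∈ {6}; g ≡ 0 at y ∈ {3}; common: ∅.
  x = 1: f ≡ 0 at y ∈ {2}; g ≡ 0 at y ∈ {6}; common: ∅.
  x = 2: f ≡ 0 at y ∈ {5}; g ≡ 0 at y ∈ {2}; common: ∅.
  x = 3: f ≡ 0 at y ∈ {1}; g ≡ 0 at y ∈ {5}; common: ∅.
  x = 4: f ≡ 0 at y ∈ {4}; g ≡ 0 at y ∈ {1}; common: ∅.
  x = 5: f ≡ 0 at y ∈ {0}; g ≡ 0 at y ∈ {4}; common: ∅.
  x = 6: f ≡ 0 at y ∈ {3}; g ≡ 0 at y ∈ {0}; common: ∅.
Collecting: common zeros = ∅, so the count is 0.
Comparison with the Bézout bound: 0 ≤ 1 = deg(f)·deg(g), as expected for curves with no common component (the affine F_7-count falls short of the bound because intersections may lie at infinity, over extension fields, or carry multiplicity).


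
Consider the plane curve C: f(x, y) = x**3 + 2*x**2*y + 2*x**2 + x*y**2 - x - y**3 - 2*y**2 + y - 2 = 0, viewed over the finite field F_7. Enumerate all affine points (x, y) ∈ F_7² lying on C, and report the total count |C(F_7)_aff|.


Affine F_7-points: {(1, 0), (3, 5), (5, 0), (6, 0), (6, 2)}; count = 5.

For each of the 49 pairs (x, y) ∈ F_7², evaluate f(x, y) mod 7. Record the zeros.
  x = 0: [0↦5, 1↦3, 2↦5, 3↦5, 4↦4, 5↦3, 6↦3]  zeros at y ∈ ∅
  x = 1: [0↦0, 1↦1, 2↦1, 3↦1, 4↦2, 5↦5, 6↦4]  zeros at y ∈ {0}
  x = 2: [0↦5, 1↦6, 2↦1, 3↦5, 4↦5, 5↦2, 6↦4]  zeros at y ∈ ∅
  x = 3: [0↦5, 1↦3, 2↦4, 3↦2, 4↦5, 5↦0, 6↦2]  zeros at y ∈ {5}
  x = 4: [0↦6, 1↦5, 2↦2, 3↦5, 4↦1, 5↦5, 6↦4]  zeros at y ∈ ∅
  x = 5: [0↦0, 1↦4, 2↦1, 3↦6, 4↦6, 5↦2, 6↦2]  zeros at y ∈ {0}
  x = 6: [0↦0, 1↦6, 2↦0, 3↦4, 4↦5, 5↦4, 6↦2]  zeros at y ∈ {0, 2}
Collecting zeros: affine points = {(1, 0), (3, 5), (5, 0), (6, 0), (6, 2)}.
Total count |C(F_7)_aff| = 5.


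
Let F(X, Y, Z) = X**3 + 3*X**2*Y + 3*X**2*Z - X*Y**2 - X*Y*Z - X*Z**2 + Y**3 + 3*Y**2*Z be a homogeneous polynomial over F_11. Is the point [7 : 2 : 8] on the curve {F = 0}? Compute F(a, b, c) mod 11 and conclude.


F(7,2,8) ≡ 9 (mod 11); P is NOT on the curve.

Evaluate F(7, 2, 8) term-by-term (mod 11).
  X**3 ↦ 1·343·1·1 = 343
  3*X**2*Y ↦ 3·49·2·1 = 294
  3*X**2*Z ↦ 3·49·1·8 = 1176
  -X*Y**2 ↦ -1·7·4·1 = -28
  -X*Y*Z ↦ -1·7·2·8 = -112
  -X*Z**2 ↦ -1·7·1·64 = -448
  Y**3 ↦ 1·1·8·1 = 8
  3*Y**2*Z ↦ 3·1·4·8 = 96
Sum: F(7, 2, 8) = (343) + (294) + (1176) + (-28) + (-112) + (-448) + (8) + (96) = 1329.
Reducing mod 11: 1329 ≡ 9 (mod 11).
Since F(a, b, c) ≡ 9 ≠ 0 (mod 11), P does NOT lie on the curve.


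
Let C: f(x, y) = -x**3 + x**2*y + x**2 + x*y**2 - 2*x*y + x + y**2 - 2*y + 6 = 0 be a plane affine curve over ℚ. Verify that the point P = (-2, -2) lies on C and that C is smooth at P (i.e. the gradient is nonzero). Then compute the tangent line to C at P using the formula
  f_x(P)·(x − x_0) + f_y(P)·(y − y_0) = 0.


Tangent line at P: x + 10*y + 22 = 0.

Step 1: f(-2, -2) = 0, so P lies on C.
Step 2: partial derivatives
  f_x(x, y) = -3*x**2 + 2*x*y + 2*x + y**2 - 2*y + 1, f_y(x, y) = x**2 + 2*x*y - 2*x + 2*y - 2.
  f_x(P) = 1, f_y(P) = 10 (gradient nonzero, so P is smooth).
Step 3: tangent line at P: 1·(x − -2) + 10·(y − -2) = 0.
Expanding: x + 10*y + 22 = 0.


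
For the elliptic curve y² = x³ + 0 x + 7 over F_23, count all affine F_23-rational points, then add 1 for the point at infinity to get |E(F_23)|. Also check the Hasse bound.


Affine points = {(1, 10), (1, 13), (4, 5), (4, 18), (6, 4), (6, 19), (8, 6), (8, 17), (9, 0), (10, 8), (10, 15), (11, 2), (11, 21), (15, 1), (15, 22), (16, 3), (16, 20), (19, 9), (19, 14), (20, 7), (20, 16), (22, 11), (22, 12)}; affine count = 23; |E(F_23)| = 24.

Discriminant check: Δ ∝ 4a³ + 27b² = 4·0³ + 27·7² = 4·0 + 27·49 ≡ 12 (mod 23). Nonzero ⇒ E is nonsingular.
For each x ∈ F_23, compute rhs = x³ + 0·x + 7 mod 23, then count y ∈ F_23 with y² ≡ rhs.
  x = 0: rhs = 7, matching y values: none (0 points).
  x = 1: rhs = 8, matching y values: 10, 13 (2 points).
  x = 2: rhs = 15, matching y values: none (0 points).
  x = 3: rhs = 11, matching y values: none (0 points).
  x = 4: rhs = 2, matching y values: 5, 18 (2 points).
  x = 5: rhs = 17, matching y values: none (0 points).
  x = 6: rhs = 16, matching y values: 4, 19 (2 points).
  x = 7: rhs = 5, matching y values: none (0 points).
  x = 8: rhs = 13, matching y values: 6, 17 (2 points).
  x = 9: rhs = 0, matching y values: 0 (1 points).
  x = 10: rhs = 18, matching y values: 8, 15 (2 points).
  x = 11: rhs = 4, matching y values: 2, 21 (2 points).
  x = 12: rhs = 10, matching y values: none (0 points).
  x = 13: rhs = 19, matching y values: none (0 points).
  x = 14: rhs = 14, matching y values: none (0 points).
  x = 15: rhs = 1, matching y values: 1, 22 (2 points).
  x = 16: rhs = 9, matching y values: 3, 20 (2 points).
  x = 17: rhs = 21, matching y values: none (0 points).
  x = 18: rhs = 20, matching y values: none (0 points).
  x = 19: rhs = 12, matching y values: 9, 14 (2 points).
  x = 20: rhs = 3, matching y values: 7, 16 (2 points).
  x = 21: rhs = 22, matching y values: none (0 points).
  x = 22: rhs = 6, matching y values: 11, 12 (2 points).
Total affine count: 23.
Full point count |E(F_23)| = 23 + 1 = 24.
Hasse bound: |24 − (23+1)| = |0| = 0 ≤ 2√23 ≈ 9.5917 ✓.


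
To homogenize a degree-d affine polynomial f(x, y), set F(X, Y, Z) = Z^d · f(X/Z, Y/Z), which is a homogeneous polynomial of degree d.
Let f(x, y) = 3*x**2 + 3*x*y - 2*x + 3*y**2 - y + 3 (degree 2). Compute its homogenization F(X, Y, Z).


F(X, Y, Z) = 3*X**2 + 3*X*Y - 2*X*Z + 3*Y**2 - Y*Z + 3*Z**2

deg(f) = 2.
Substitute x = X/Z, y = Y/Z into f, then multiply by Z^2.
  monomial 3·x^2·y^0 ↦ 3·X^2·Y^0·Z^0.
  monomial 3·x^1·y^1 ↦ 3·X^1·Y^1·Z^0.
  monomial -2·x^1·y^0 ↦ -2·X^1·Y^0·Z^1.
  monomial 3·x^0·y^2 ↦ 3·X^0·Y^2·Z^0.
  monomial -1·x^0·y^1 ↦ -1·X^0·Y^1·Z^1.
  monomial 3·x^0·y^0 ↦ 3·X^0·Y^0·Z^2.
Collecting: F(X, Y, Z) = 3*X**2 + 3*X*Y - 2*X*Z + 3*Y**2 - Y*Z + 3*Z**2.


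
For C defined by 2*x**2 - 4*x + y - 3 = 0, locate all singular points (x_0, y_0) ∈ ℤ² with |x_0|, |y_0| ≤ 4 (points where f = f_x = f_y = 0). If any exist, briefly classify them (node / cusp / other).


No singular points in the scanned grid; C is smooth there.

Compute partial derivatives:
  f_x = 4*x - 4.
  f_y = 1.
f_y = 1 is a nonzero constant, so f_y never vanishes: no point (x, y) can satisfy f = f_x = f_y = 0. In particular no (x, y) ∈ {−4, ..., 4}² is singular; the curve is smooth.


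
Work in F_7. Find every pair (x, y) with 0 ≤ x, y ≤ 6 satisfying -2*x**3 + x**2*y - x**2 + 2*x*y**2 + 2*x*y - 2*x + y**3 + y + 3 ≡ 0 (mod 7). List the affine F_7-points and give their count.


Affine F_7-points: {(0, 5), (2, 0), (2, 1), (2, 2), (3, 3), (3, 6), (4, 5), (5, 5)}; count = 8.

For each of the 49 pairs (x, y) ∈ F_7², evaluate f(x, y) mod 7. Record the zeros.
  x = 0: [0↦3, 1↦5, 2↦6, 3↦5, 4↦1, 5↦0, 6↦1]  zeros at y ∈ {5}
  x = 1: [0↦5, 1↦5, 2↦1, 3↦6, 4↦5, 5↦4, 6↦2]  zeros at y ∈ ∅
  x = 2: [0↦0, 1↦0, 2↦0, 3↦6, 4↦3, 5↦4, 6↦1]  zeros at y ∈ {0, 1, 2}
  x = 3: [0↦4, 1↦6, 2↦5, 3↦0, 4↦4, 5↦2, 6↦0]  zeros at y ∈ {3, 6}
  x = 4: [0↦5, 1↦4, 2↦4, 3↦4, 4↦3, 5↦0, 6↦1]  zeros at y ∈ {5}
  x = 5: [0↦5, 1↦3, 2↦6, 3↦6, 4↦2, 5↦0, 6↦6]  zeros at y ∈ {5}
  x = 6: [0↦6, 1↦5, 2↦6, 3↦1, 4↦3, 5↦4, 6↦3]  zeros at y ∈ ∅
Collecting zeros: affine points = {(0, 5), (2, 0), (2, 1), (2, 2), (3, 3), (3, 6), (4, 5), (5, 5)}.
Total count |C(F_7)_aff| = 8.


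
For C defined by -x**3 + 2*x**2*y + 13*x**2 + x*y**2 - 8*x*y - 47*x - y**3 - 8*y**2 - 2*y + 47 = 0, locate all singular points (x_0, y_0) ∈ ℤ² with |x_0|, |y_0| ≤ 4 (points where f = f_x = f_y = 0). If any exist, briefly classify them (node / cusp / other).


Singular points: {(3, -2)}; classification: cusp.

Compute partial derivatives:
  f_x = -3*x**2 + 4*x*y + 26*x + y**2 - 8*y - 47.
  f_y = 2*x**2 + 2*x*y - 8*x - 3*y**2 - 16*y - 2.
Scan x_0 ∈ {−4, ..., 4}. For each x_0, f_y(x_0, y) is a polynomial in y; find its integer roots y ∈ {−4, ..., 4}, then test f_x and f at those candidates.
  x = -4: f_y(-4, y) = -3*y**2 - 24*y + 62; no integer root y with |y| ≤ 4.
  x = -3: f_y(-3, y) = -3*y**2 - 22*y + 40; no integer root y with |y| ≤ 4.
  x = -2: f_y(-2, y) = -3*y**2 - 20*y + 22; no integer root y with |y| ≤ 4.
  x = -1: f_y(-1, y) = -3*y**2 - 18*y + 8; no integer root y with |y| ≤ 4.
  x = 0: f_y(0, y) = -3*y**2 - 16*y - 2; no integer root y with |y| ≤ 4.
  x = 1: f_y(1, y) = -3*y**2 - 14*y - 8; vanishes at y ∈ {-4}. (1, -4): f_x = 8 ≠ 0.
  x = 2: f_y(2, y) = -3*y**2 - 12*y - 10; no integer root y with |y| ≤ 4.
  x = 3: f_y(3, y) = -3*y**2 - 10*y - 8; vanishes at y ∈ {-2}. (3, -2): f_x = 0, f = 0 — SINGULAR.
  x = 4: f_y(4, y) = -3*y**2 - 8*y - 2; no integer root y with |y| ≤ 4.
Only singular point on the grid: (3, -2).
Classify: substitute x = 3 + u, y = -2 + v and expand: f = -u**3 + 2*u**2*v + u*v**2 - v**3 + v**2.
No constant or linear terms (consistent with a singular point). Quadratic part: v**2. Cubic part: -u**3 + 2*u**2*v + u*v**2 - v**3.
The quadratic part v**2 is a perfect square, so there is a single (double) tangent line v = 0, i.e. y = -2. Restricting the cubic part to that line (v = 0) leaves -u**3 ≠ 0, so f is not divisible by v and the branch is v² ≈ u**3 to lowest order — this is a cusp.
Classification: cusp.


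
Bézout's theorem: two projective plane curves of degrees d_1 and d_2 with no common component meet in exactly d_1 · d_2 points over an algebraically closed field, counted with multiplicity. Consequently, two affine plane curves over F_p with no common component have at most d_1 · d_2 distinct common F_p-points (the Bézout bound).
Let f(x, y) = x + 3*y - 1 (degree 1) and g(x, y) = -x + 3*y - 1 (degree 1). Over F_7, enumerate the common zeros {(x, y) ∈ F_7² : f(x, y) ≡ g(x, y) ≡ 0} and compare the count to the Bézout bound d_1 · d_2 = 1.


Common zeros: {(0, 5)}; count = 1; Bézout bound = 1.

deg(f) = 1, deg(g) = 1, so Bézout bound = 1.
Scan x ∈ F_7. For each x, list the y ∈ F_7 with f(x, y) ≡ 0 and those with g(x, y) ≡ 0 (mod 7); the common zeros in that column are the intersection.
  x = 0: f ≡ 0 at y ∈ {5}; g ≡ 0 at y ∈ {5}; common: {5}.
  x = 1: f ≡ 0 at y ∈ {0}; g ≡ 0 at y ∈ {3}; common: ∅.
  x = 2: f ≡ 0 at y ∈ {2}; g ≡ 0 at y ∈ {1}; common: ∅.
  x = 3: f ≡ 0 at y ∈ {4}; g ≡ 0 at y ∈ {6}; common: ∅.
  x = 4: f ≡ 0 at y ∈ {6}; g ≡ 0 at y ∈ {4}; common: ∅.
  x = 5: f ≡ 0 at y ∈ {1}; g ≡ 0 at y ∈ {2}; common: ∅.
  x = 6: f ≡ 0 at y ∈ {3}; g ≡ 0 at y ∈ {0}; common: ∅.
Collecting: common zeros = {(0, 5)}, so the count is 1.
Comparison with the Bézout bound: 1 ≤ 1 = deg(f)·deg(g), as expected for curves with no common component (the bound is attained).


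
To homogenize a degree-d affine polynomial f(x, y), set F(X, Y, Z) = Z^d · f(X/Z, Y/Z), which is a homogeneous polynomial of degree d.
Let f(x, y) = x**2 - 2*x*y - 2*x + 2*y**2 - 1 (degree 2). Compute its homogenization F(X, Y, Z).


F(X, Y, Z) = X**2 - 2*X*Y - 2*X*Z + 2*Y**2 - Z**2

deg(f) = 2.
Substitute x = X/Z, y = Y/Z into f, then multiply by Z^2.
  monomial 1·x^2·y^0 ↦ 1·X^2·Y^0·Z^0.
  monomial -2·x^1·y^1 ↦ -2·X^1·Y^1·Z^0.
  monomial -2·x^1·y^0 ↦ -2·X^1·Y^0·Z^1.
  monomial 2·x^0·y^2 ↦ 2·X^0·Y^2·Z^0.
  monomial -1·x^0·y^0 ↦ -1·X^0·Y^0·Z^2.
Collecting: F(X, Y, Z) = X**2 - 2*X*Y - 2*X*Z + 2*Y**2 - Z**2.


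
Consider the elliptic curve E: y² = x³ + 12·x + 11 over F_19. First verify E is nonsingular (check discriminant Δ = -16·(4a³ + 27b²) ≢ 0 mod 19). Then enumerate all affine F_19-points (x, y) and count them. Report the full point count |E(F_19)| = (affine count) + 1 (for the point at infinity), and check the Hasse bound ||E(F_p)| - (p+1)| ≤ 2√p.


Affine points = {(0, 7), (0, 12), (1, 9), (1, 10), (2, 9), (2, 10), (3, 6), (3, 13), (4, 3), (4, 16), (5, 5), (5, 14), (7, 1), (7, 18), (8, 7), (8, 12), (11, 7), (11, 12), (14, 4), (14, 15), (16, 9), (16, 10), (17, 6), (17, 13), (18, 6), (18, 13)}; affine count = 26; |E(F_19)| = 27.

Discriminant check: Δ ∝ 4a³ + 27b² = 4·12³ + 27·11² = 4·1728 + 27·121 ≡ 14 (mod 19). Nonzero ⇒ E is nonsingular.
For each x ∈ F_19, compute rhs = x³ + 12·x + 11 mod 19, then count y ∈ F_19 with y² ≡ rhs.
  x = 0: rhs = 11, matching y values: 7, 12 (2 points).
  x = 1: rhs = 5, matching y values: 9, 10 (2 points).
  x = 2: rhs = 5, matching y values: 9, 10 (2 points).
  x = 3: rhs = 17, matching y values: 6, 13 (2 points).
  x = 4: rhs = 9, matching y values: 3, 16 (2 points).
  x = 5: rhs = 6, matching y values: 5, 14 (2 points).
  x = 6: rhs = 14, matching y values: none (0 points).
  x = 7: rhs = 1, matching y values: 1, 18 (2 points).
  x = 8: rhs = 11, matching y values: 7, 12 (2 points).
  x = 9: rhs = 12, matching y values: none (0 points).
  x = 10: rhs = 10, matching y values: none (0 points).
  x = 11: rhs = 11, matching y values: 7, 12 (2 points).
  x = 12: rhs = 2, matching y values: none (0 points).
  x = 13: rhs = 8, matching y values: none (0 points).
  x = 14: rhs = 16, matching y values: 4, 15 (2 points).
  x = 15: rhs = 13, matching y values: none (0 points).
  x = 16: rhs = 5, matching y values: 9, 10 (2 points).
  x = 17: rhs = 17, matching y values: 6, 13 (2 points).
  x = 18: rhs = 17, matching y values: 6, 13 (2 points).
Total affine count: 26.
Full point count |E(F_19)| = 26 + 1 = 27.
Hasse bound: |27 − (19+1)| = |7| = 7 ≤ 2√19 ≈ 8.7178 ✓.


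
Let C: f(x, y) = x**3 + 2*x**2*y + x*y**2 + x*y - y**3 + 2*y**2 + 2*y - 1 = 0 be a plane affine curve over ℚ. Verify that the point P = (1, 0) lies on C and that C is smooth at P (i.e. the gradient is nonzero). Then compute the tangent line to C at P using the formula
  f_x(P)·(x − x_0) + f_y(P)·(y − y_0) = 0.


Tangent line at P: 3*x + 5*y - 3 = 0.

Step 1: f(1, 0) = 0, so P lies on C.
Step 2: partial derivatives
  f_x(x, y) = 3*x**2 + 4*x*y + y**2 + y, f_y(x, y) = 2*x**2 + 2*x*y + x - 3*y**2 + 4*y + 2.
  f_x(P) = 3, f_y(P) = 5 (gradient nonzero, so P is smooth).
Step 3: tangent line at P: 3·(x − 1) + 5·(y − 0) = 0.
Expanding: 3*x + 5*y - 3 = 0.


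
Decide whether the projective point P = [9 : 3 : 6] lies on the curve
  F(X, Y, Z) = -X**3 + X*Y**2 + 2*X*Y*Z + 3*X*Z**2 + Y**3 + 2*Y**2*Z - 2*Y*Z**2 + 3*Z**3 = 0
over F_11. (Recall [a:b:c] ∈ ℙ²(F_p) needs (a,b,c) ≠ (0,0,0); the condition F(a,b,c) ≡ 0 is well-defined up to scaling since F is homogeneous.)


F(9,3,6) ≡ 5 (mod 11); P is NOT on the curve.

Evaluate F(9, 3, 6) term-by-term (mod 11).
  -X**3 ↦ -1·729·1·1 = -729
  X*Y**2 ↦ 1·9·9·1 = 81
  2*X*Y*Z ↦ 2·9·3·6 = 324
  3*X*Z**2 ↦ 3·9·1·36 = 972
  Y**3 ↦ 1·1·27·1 = 27
  2*Y**2*Z ↦ 2·1·9·6 = 108
  -2*Y*Z**2 ↦ -2·1·3·36 = -216
  3*Z**3 ↦ 3·1·1·216 = 648
Sum: F(9, 3, 6) = (-729) + (81) + (324) + (972) + (27) + (108) + (-216) + (648) = 1215.
Reducing mod 11: 1215 ≡ 5 (mod 11).
Since F(a, b, c) ≡ 5 ≠ 0 (mod 11), P does NOT lie on the curve.


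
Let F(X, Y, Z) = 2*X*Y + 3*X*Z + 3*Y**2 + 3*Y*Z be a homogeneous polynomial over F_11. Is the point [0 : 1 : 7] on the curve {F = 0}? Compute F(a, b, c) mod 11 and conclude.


F(0,1,7) ≡ 2 (mod 11); P is NOT on the curve.

Evaluate F(0, 1, 7) term-by-term (mod 11).
  2*X*Y ↦ 2·0·1·1 = 0
  3*X*Z ↦ 3·0·1·7 = 0
  3*Y**2 ↦ 3·1·1·1 = 3
  3*Y*Z ↦ 3·1·1·7 = 21
Sum: F(0, 1, 7) = (0) + (0) + (3) + (21) = 24.
Reducing mod 11: 24 ≡ 2 (mod 11).
Since F(a, b, c) ≡ 2 ≠ 0 (mod 11), P does NOT lie on the curve.


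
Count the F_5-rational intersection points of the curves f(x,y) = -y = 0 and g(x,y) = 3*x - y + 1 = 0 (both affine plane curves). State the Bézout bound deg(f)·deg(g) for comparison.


Common zeros: {(3, 0)}; count = 1; Bézout bound = 1.

deg(f) = 1, deg(g) = 1, so Bézout bound = 1.
Scan x ∈ F_5. For each x, list the y ∈ F_5 with f(x, y) ≡ 0 and those with g(x, y) ≡ 0 (mod 5); the common zeros in that column are the intersection.
  x = 0: f ≡ 0 at y ∈ {0}; g ≡ 0 at y ∈ {1}; common: ∅.
  x = 1: f ≡ 0 at y ∈ {0}; g ≡ 0 at y ∈ {4}; common: ∅.
  x = 2: f ≡ 0 at y ∈ {0}; g ≡ 0 at y ∈ {2}; common: ∅.
  x = 3: f ≡ 0 at y ∈ {0}; g ≡ 0 at y ∈ {0}; common: {0}.
  x = 4: f ≡ 0 at y ∈ {0}; g ≡ 0 at y ∈ {3}; common: ∅.
Collecting: common zeros = {(3, 0)}, so the count is 1.
Comparison with the Bézout bound: 1 ≤ 1 = deg(f)·deg(g), as expected for curves with no common component (the bound is attained).


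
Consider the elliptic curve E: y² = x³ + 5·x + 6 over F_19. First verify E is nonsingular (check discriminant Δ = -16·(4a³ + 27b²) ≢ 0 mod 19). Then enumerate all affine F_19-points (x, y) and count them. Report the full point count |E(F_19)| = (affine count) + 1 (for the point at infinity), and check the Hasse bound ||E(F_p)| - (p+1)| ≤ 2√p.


Affine points = {(0, 5), (0, 14), (2, 9), (2, 10), (5, 2), (5, 17), (6, 9), (6, 10), (7, 2), (7, 17), (8, 8), (8, 11), (9, 1), (9, 18), (10, 7), (10, 12), (11, 9), (11, 10), (13, 8), (13, 11), (15, 6), (15, 13), (17, 8), (17, 11), (18, 0)}; affine count = 25; |E(F_19)| = 26.

Discriminant check: Δ ∝ 4a³ + 27b² = 4·5³ + 27·6² = 4·125 + 27·36 ≡ 9 (mod 19). Nonzero ⇒ E is nonsingular.
For each x ∈ F_19, compute rhs = x³ + 5·x + 6 mod 19, then count y ∈ F_19 with y² ≡ rhs.
  x = 0: rhs = 6, matching y values: 5, 14 (2 points).
  x = 1: rhs = 12, matching y values: none (0 points).
  x = 2: rhs = 5, matching y values: 9, 10 (2 points).
  x = 3: rhs = 10, matching y values: none (0 points).
  x = 4: rhs = 14, matching y values: none (0 points).
  x = 5: rhs = 4, matching y values: 2, 17 (2 points).
  x = 6: rhs = 5, matching y values: 9, 10 (2 points).
  x = 7: rhs = 4, matching y values: 2, 17 (2 points).
  x = 8: rhs = 7, matching y values: 8, 11 (2 points).
  x = 9: rhs = 1, matching y values: 1, 18 (2 points).
  x = 10: rhs = 11, matching y values: 7, 12 (2 points).
  x = 11: rhs = 5, matching y values: 9, 10 (2 points).
  x = 12: rhs = 8, matching y values: none (0 points).
  x = 13: rhs = 7, matching y values: 8, 11 (2 points).
  x = 14: rhs = 8, matching y values: none (0 points).
  x = 15: rhs = 17, matching y values: 6, 13 (2 points).
  x = 16: rhs = 2, matching y values: none (0 points).
  x = 17: rhs = 7, matching y values: 8, 11 (2 points).
  x = 18: rhs = 0, matching y values: 0 (1 points).
Total affine count: 25.
Full point count |E(F_19)| = 25 + 1 = 26.
Hasse bound: |26 − (19+1)| = |6| = 6 ≤ 2√19 ≈ 8.7178 ✓.


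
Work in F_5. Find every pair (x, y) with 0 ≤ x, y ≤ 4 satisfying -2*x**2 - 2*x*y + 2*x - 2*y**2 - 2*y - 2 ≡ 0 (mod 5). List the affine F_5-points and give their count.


Affine F_5-points: {(1, 4)}; count = 1.

For each of the 25 pairs (x, y) ∈ F_5², evaluate f(x, y) mod 5. Record the zeros.
  x = 0: [0↦3, 1↦4, 2↦1, 3↦4, 4↦3]  zeros at y ∈ ∅
  x = 1: [0↦3, 1↦2, 2↦2, 3↦3, 4↦0]  zeros at y ∈ {4}
  x = 2: [0↦4, 1↦1, 2↦4, 3↦3, 4↦3]  zeros at y ∈ ∅
  x = 3: [0↦1, 1↦1, 2↦2, 3↦4, 4↦2]  zeros at y ∈ ∅
  x = 4: [0↦4, 1↦2, 2↦1, 3↦1, 4↦2]  zeros at y ∈ ∅
Collecting zeros: affine points = {(1, 4)}.
Total count |C(F_5)_aff| = 1.


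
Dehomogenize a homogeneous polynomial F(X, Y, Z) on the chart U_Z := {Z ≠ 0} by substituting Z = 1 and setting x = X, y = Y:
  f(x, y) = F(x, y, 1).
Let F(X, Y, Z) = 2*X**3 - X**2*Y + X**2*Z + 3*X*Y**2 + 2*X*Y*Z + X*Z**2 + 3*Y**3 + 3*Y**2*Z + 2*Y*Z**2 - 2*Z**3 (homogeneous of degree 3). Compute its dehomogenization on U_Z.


f(x, y) = 2*x**3 - x**2*y + x**2 + 3*x*y**2 + 2*x*y + x + 3*y**3 + 3*y**2 + 2*y - 2

On U_Z we set Z = 1. Each monomial c·X^i·Y^j·Z^k in F becomes c·x^i·y^j·1^k = c·x^i·y^j.
Substituting Z = 1: F(X, Y, 1) = 2*x**3 - x**2*y + x**2 + 3*x*y**2 + 2*x*y + x + 3*y**3 + 3*y**2 + 2*y - 2.
Note: deg(f) ≤ deg(F) = 3; strict inequality happens when F is divisible by Z (lost terms).


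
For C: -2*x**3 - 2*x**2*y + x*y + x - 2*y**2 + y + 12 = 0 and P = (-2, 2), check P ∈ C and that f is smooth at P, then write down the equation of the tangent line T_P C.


Tangent line at P: -5*x - 17*y + 24 = 0.

Step 1: f(-2, 2) = 0, so P lies on C.
Step 2: partial derivatives
  f_x(x, y) = -6*x**2 - 4*x*y + y + 1, f_y(x, y) = -2*x**2 + x - 4*y + 1.
  f_x(P) = -5, f_y(P) = -17 (gradient nonzero, so P is smooth).
Step 3: tangent line at P: -5·(x − -2) + -17·(y − 2) = 0.
Expanding: -5*x - 17*y + 24 = 0.


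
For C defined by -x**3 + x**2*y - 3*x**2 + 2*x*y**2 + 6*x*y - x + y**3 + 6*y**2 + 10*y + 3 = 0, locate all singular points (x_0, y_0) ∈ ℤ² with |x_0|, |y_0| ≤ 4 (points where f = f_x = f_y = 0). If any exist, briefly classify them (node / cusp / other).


Singular points: {(-1, -1)}; classification: node.

Compute partial derivatives:
  f_x = -3*x**2 + 2*x*y - 6*x + 2*y**2 + 6*y - 1.
  f_y = x**2 + 4*x*y + 6*x + 3*y**2 + 12*y + 10.
Scan x_0 ∈ {−4, ..., 4}. For each x_0, f_y(x_0, y) is a polynomial in y; find its integer roots y ∈ {−4, ..., 4}, then test f_x and f at those candidates.
  x = -4: f_y(-4, y) = 3*y**2 - 4*y + 2; no integer root y with |y| ≤ 4.
  x = -3: f_y(-3, y) = 3*y**2 + 1; no integer root y with |y| ≤ 4.
  x = -2: f_y(-2, y) = 3*y**2 + 4*y + 2; no integer root y with |y| ≤ 4.
  x = -1: f_y(-1, y) = 3*y**2 + 8*y + 5; vanishes at y ∈ {-1}. (-1, -1): f_x = 0, f = 0 — SINGULAR.
  x = 0: f_y(0, y) = 3*y**2 + 12*y + 10; no integer root y with |y| ≤ 4.
  x = 1: f_y(1, y) = 3*y**2 + 16*y + 17; no integer root y with |y| ≤ 4.
  x = 2: f_y(2, y) = 3*y**2 + 20*y + 26; no integer root y with |y| ≤ 4.
  x = 3: f_y(3, y) = 3*y**2 + 24*y + 37; no integer root y with |y| ≤ 4.
  x = 4: f_y(4, y) = 3*y**2 + 28*y + 50; no integer root y with |y| ≤ 4.
Only singular point on the grid: (-1, -1).
Classify: substitute x = -1 + u, y = -1 + v and expand: f = -u**3 + u**2*v - u**2 + 2*u*v**2 + v**3 + v**2.
No constant or linear terms (consistent with a singular point). Quadratic part: -u**2 + v**2. Cubic part: -u**3 + u**2*v + 2*u*v**2 + v**3.
The quadratic part v**2 - u**2 = (v − u)(v + u) splits into two distinct linear factors, so there are two distinct tangent lines y − -1 = ±(x − -1) — this is a node (ordinary double point).
Classification: node.


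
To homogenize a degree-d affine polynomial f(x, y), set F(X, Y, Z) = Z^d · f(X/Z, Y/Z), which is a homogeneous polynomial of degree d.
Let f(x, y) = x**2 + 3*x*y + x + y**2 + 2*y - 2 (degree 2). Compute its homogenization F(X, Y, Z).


F(X, Y, Z) = X**2 + 3*X*Y + X*Z + Y**2 + 2*Y*Z - 2*Z**2

deg(f) = 2.
Substitute x = X/Z, y = Y/Z into f, then multiply by Z^2.
  monomial 1·x^2·y^0 ↦ 1·X^2·Y^0·Z^0.
  monomial 3·x^1·y^1 ↦ 3·X^1·Y^1·Z^0.
  monomial 1·x^1·y^0 ↦ 1·X^1·Y^0·Z^1.
  monomial 1·x^0·y^2 ↦ 1·X^0·Y^2·Z^0.
  monomial 2·x^0·y^1 ↦ 2·X^0·Y^1·Z^1.
  monomial -2·x^0·y^0 ↦ -2·X^0·Y^0·Z^2.
Collecting: F(X, Y, Z) = X**2 + 3*X*Y + X*Z + Y**2 + 2*Y*Z - 2*Z**2.


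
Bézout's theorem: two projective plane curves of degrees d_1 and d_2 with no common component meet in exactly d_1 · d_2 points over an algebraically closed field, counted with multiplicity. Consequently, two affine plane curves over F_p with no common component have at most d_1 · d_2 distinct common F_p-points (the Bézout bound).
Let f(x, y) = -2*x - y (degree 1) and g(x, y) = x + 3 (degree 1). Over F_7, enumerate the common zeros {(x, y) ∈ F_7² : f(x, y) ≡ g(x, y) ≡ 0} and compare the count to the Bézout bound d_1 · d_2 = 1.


Common zeros: {(4, 6)}; count = 1; Bézout bound = 1.

deg(f) = 1, deg(g) = 1, so Bézout bound = 1.
Scan x ∈ F_7. For each x, list the y ∈ F_7 with f(x, y) ≡ 0 and those with g(x, y) ≡ 0 (mod 7); the common zeros in that column are the intersection.
  x = 0: f ≡ 0 at y ∈ {0}; g ≡ 0 at y ∈ ∅; common: ∅.
  x = 1: f ≡ 0 at y ∈ {5}; g ≡ 0 at y ∈ ∅; common: ∅.
  x = 2: f ≡ 0 at y ∈ {3}; g ≡ 0 at y ∈ ∅; common: ∅.
  x = 3: f ≡ 0 at y ∈ {1}; g ≡ 0 at y ∈ ∅; common: ∅.
  x = 4: f ≡ 0 at y ∈ {6}; g ≡ 0 at y ∈ {0, 1, 2, 3, 4, 5, 6}; common: {6}.
  x = 5: f ≡ 0 at y ∈ {4}; g ≡ 0 at y ∈ ∅; common: ∅.
  x = 6: f ≡ 0 at y ∈ {2}; g ≡ 0 at y ∈ ∅; common: ∅.
Collecting: common zeros = {(4, 6)}, so the count is 1.
Comparison with the Bézout bound: 1 ≤ 1 = deg(f)·deg(g), as expected for curves with no common component (the bound is attained).


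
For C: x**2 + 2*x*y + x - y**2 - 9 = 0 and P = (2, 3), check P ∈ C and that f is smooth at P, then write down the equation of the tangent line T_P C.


Tangent line at P: 11*x - 2*y - 16 = 0.

Step 1: f(2, 3) = 0, so P lies on C.
Step 2: partial derivatives
  f_x(x, y) = 2*x + 2*y + 1, f_y(x, y) = 2*x - 2*y.
  f_x(P) = 11, f_y(P) = -2 (gradient nonzero, so P is smooth).
Step 3: tangent line at P: 11·(x − 2) + -2·(y − 3) = 0.
Expanding: 11*x - 2*y - 16 = 0.


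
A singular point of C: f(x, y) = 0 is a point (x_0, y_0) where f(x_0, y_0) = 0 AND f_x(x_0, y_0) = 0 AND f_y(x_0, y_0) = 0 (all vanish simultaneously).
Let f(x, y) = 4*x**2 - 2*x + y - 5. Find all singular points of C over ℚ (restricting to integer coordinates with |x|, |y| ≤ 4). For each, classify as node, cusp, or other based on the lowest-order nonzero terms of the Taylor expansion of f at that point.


No singular points in the scanned grid; C is smooth there.

Compute partial derivatives:
  f_x = 8*x - 2.
  f_y = 1.
f_y = 1 is a nonzero constant, so f_y never vanishes: no point (x, y) can satisfy f = f_x = f_y = 0. In particular no (x, y) ∈ {−4, ..., 4}² is singular; the curve is smooth.


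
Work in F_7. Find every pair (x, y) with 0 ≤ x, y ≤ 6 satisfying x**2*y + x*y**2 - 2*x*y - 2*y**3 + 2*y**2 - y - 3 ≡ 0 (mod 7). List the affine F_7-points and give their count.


Affine F_7-points: {(0, 3), (1, 4), (4, 4), (6, 3)}; count = 4.

For each of the 49 pairs (x, y) ∈ F_7², evaluate f(x, y) mod 7. Record the zeros.
  x = 0: [0↦4, 1↦3, 2↦1, 3↦0, 4↦2, 5↦2, 6↦2]  zeros at y ∈ {3}
  x = 1: [0↦4, 1↦3, 2↦3, 3↦6, 4↦0, 5↦1, 6↦4]  zeros at y ∈ {4}
  x = 2: [0↦4, 1↦5, 2↦2, 3↦4, 4↦6, 5↦3, 6↦4]  zeros at y ∈ ∅
  x = 3: [0↦4, 1↦2, 2↦5, 3↦1, 4↦6, 5↦1, 6↦2]  zeros at y ∈ ∅
  x = 4: [0↦4, 1↦1, 2↦5, 3↦4, 4↦0, 5↦2, 6↦5]  zeros at y ∈ {4}
  x = 5: [0↦4, 1↦2, 2↦2, 3↦6, 4↦2, 5↦6, 6↦6]  zeros at y ∈ ∅
  x = 6: [0↦4, 1↦5, 2↦3, 3↦0, 4↦5, 5↦6, 6↦5]  zeros at y ∈ {3}
Collecting zeros: affine points = {(0, 3), (1, 4), (4, 4), (6, 3)}.
Total count |C(F_7)_aff| = 4.


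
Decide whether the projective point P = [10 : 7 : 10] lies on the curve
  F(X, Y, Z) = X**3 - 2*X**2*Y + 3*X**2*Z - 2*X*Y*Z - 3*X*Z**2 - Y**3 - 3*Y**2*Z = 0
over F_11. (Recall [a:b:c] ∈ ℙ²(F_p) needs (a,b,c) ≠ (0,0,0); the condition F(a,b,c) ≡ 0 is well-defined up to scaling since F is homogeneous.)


F(10,7,10) ≡ 6 (mod 11); P is NOT on the curve.

Evaluate F(10, 7, 10) term-by-term (mod 11).
  X**3 ↦ 1·1000·1·1 = 1000
  -2*X**2*Y ↦ -2·100·7·1 = -1400
  3*X**2*Z ↦ 3·100·1·10 = 3000
  -2*X*Y*Z ↦ -2·10·7·10 = -1400
  -3*X*Z**2 ↦ -3·10·1·100 = -3000
  -Y**3 ↦ -1·1·343·1 = -343
  -3*Y**2*Z ↦ -3·1·49·10 = -1470
Sum: F(10, 7, 10) = (1000) + (-1400) + (3000) + (-1400) + (-3000) + (-343) + (-1470) = -3613.
Reducing mod 11: -3613 ≡ 6 (mod 11).
Since F(a, b, c) ≡ 6 ≠ 0 (mod 11), P does NOT lie on the curve.


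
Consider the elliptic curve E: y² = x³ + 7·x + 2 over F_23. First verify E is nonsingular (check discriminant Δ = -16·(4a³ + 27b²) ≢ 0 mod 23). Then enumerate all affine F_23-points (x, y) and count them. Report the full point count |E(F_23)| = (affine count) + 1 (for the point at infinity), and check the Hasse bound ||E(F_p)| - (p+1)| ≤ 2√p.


Affine points = {(0, 5), (0, 18), (2, 1), (2, 22), (3, 2), (3, 21), (4, 5), (4, 18), (5, 1), (5, 22), (7, 7), (7, 16), (8, 8), (8, 15), (9, 9), (9, 14), (13, 6), (13, 17), (15, 3), (15, 20), (16, 1), (16, 22), (18, 7), (18, 16), (19, 5), (19, 18), (20, 0), (21, 7), (21, 16)}; affine count = 29; |E(F_23)| = 30.

Discriminant check: Δ ∝ 4a³ + 27b² = 4·7³ + 27·2² = 4·343 + 27·4 ≡ 8 (mod 23). Nonzero ⇒ E is nonsingular.
For each x ∈ F_23, compute rhs = x³ + 7·x + 2 mod 23, then count y ∈ F_23 with y² ≡ rhs.
  x = 0: rhs = 2, matching y values: 5, 18 (2 points).
  x = 1: rhs = 10, matching y values: none (0 points).
  x = 2: rhs = 1, matching y values: 1, 22 (2 points).
  x = 3: rhs = 4, matching y values: 2, 21 (2 points).
  x = 4: rhs = 2, matching y values: 5, 18 (2 points).
  x = 5: rhs = 1, matching y values: 1, 22 (2 points).
  x = 6: rhs = 7, matching y values: none (0 points).
  x = 7: rhs = 3, matching y values: 7, 16 (2 points).
  x = 8: rhs = 18, matching y values: 8, 15 (2 points).
  x = 9: rhs = 12, matching y values: 9, 14 (2 points).
  x = 10: rhs = 14, matching y values: none (0 points).
  x = 11: rhs = 7, matching y values: none (0 points).
  x = 12: rhs = 20, matching y values: none (0 points).
  x = 13: rhs = 13, matching y values: 6, 17 (2 points).
  x = 14: rhs = 15, matching y values: none (0 points).
  x = 15: rhs = 9, matching y values: 3, 20 (2 points).
  x = 16: rhs = 1, matching y values: 1, 22 (2 points).
  x = 17: rhs = 20, matching y values: none (0 points).
  x = 18: rhs = 3, matching y values: 7, 16 (2 points).
  x = 19: rhs = 2, matching y values: 5, 18 (2 points).
  x = 20: rhs = 0, matching y values: 0 (1 points).
  x = 21: rhs = 3, matching y values: 7, 16 (2 points).
  x = 22: rhs = 17, matching y values: none (0 points).
Total affine count: 29.
Full point count |E(F_23)| = 29 + 1 = 30.
Hasse bound: |30 − (23+1)| = |6| = 6 ≤ 2√23 ≈ 9.5917 ✓.


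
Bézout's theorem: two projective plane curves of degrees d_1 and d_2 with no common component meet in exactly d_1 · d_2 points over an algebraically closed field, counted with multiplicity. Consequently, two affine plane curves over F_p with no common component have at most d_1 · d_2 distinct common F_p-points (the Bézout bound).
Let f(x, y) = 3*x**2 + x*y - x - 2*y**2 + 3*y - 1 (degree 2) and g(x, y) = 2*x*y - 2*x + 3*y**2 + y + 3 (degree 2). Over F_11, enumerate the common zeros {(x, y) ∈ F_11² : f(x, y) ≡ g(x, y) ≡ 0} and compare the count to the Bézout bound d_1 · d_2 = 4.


Common zeros: ∅; count = 0; Bézout bound = 4.

deg(f) = 2, deg(g) = 2, so Bézout bound = 4.
Scan x ∈ F_11. For each x, list the y ∈ F_11 with f(x, y) ≡ 0 and those with g(x, y) ≡ 0 (mod 11); the common zeros in that column are the intersection.
  x = 0: f ≡ 0 at y ∈ {1, 6}; g ≡ 0 at y ∈ {3, 4}; common: ∅.
  x = 1: f ≡ 0 at y ∈ ∅; g ≡ 0 at y ∈ ∅; common: ∅.
  x = 2: f ≡ 0 at y ∈ {2, 6}; g ≡ 0 at y ∈ {5, 8}; common: ∅.
  x = 3: f ≡ 0 at y ∈ {7}; g ≡ 0 at y ∈ ∅; common: ∅.
  x = 4: f ≡ 0 at y ∈ ∅; g ≡ 0 at y ∈ {9, 10}; common: ∅.
  x = 5: f ≡ 0 at y ∈ {2}; g ≡ 0 at y ∈ ∅; common: ∅.
  x = 6: f ≡ 0 at y ∈ {3, 7}; g ≡ 0 at y ∈ ∅; common: ∅.
  x = 7: f ≡ 0 at y ∈ ∅; g ≡ 0 at y ∈ {0, 6}; common: ∅.
  x = 8: f ≡ 0 at y ∈ {3, 8}; g ≡ 0 at y ∈ {2, 7}; common: ∅.
  x = 9: f ≡ 0 at y ∈ ∅; g ≡ 0 at y ∈ ∅; common: ∅.
  x = 10: f ≡ 0 at y ∈ ∅; g ≡ 0 at y ∈ ∅; common: ∅.
Collecting: common zeros = ∅, so the count is 0.
Comparison with the Bézout bound: 0 ≤ 4 = deg(f)·deg(g), as expected for curves with no common component (the affine F_11-count falls short of the bound because intersections may lie at infinity, over extension fields, or carry multiplicity).


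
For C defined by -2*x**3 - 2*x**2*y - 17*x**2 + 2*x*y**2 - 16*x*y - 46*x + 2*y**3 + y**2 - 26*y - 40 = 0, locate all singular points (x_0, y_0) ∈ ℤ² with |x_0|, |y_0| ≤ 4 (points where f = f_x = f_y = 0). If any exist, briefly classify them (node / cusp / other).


Singular points: {(-3, 1)}; classification: node.

Compute partial derivatives:
  f_x = -6*x**2 - 4*x*y - 34*x + 2*y**2 - 16*y - 46.
  f_y = -2*x**2 + 4*x*y - 16*x + 6*y**2 + 2*y - 26.
Scan x_0 ∈ {−4, ..., 4}. For each x_0, f_y(x_0, y) is a polynomial in y; find its integer roots y ∈ {−4, ..., 4}, then test f_x and f at those candidates.
  x = -4: f_y(-4, y) = 6*y**2 - 14*y + 6; no integer root y with |y| ≤ 4.
  x = -3: f_y(-3, y) = 6*y**2 - 10*y + 4; vanishes at y ∈ {1}. (-3, 1): f_x = 0, f = 0 — SINGULAR.
  x = -2: f_y(-2, y) = 6*y**2 - 6*y - 2; no integer root y with |y| ≤ 4.
  x = -1: f_y(-1, y) = 6*y**2 - 2*y - 12; no integer root y with |y| ≤ 4.
  x = 0: f_y(0, y) = 6*y**2 + 2*y - 26; no integer root y with |y| ≤ 4.
  x = 1: f_y(1, y) = 6*y**2 + 6*y - 44; no integer root y with |y| ≤ 4.
  x = 2: f_y(2, y) = 6*y**2 + 10*y - 66; no integer root y with |y| ≤ 4.
  x = 3: f_y(3, y) = 6*y**2 + 14*y - 92; no integer root y with |y| ≤ 4.
  x = 4: f_y(4, y) = 6*y**2 + 18*y - 122; no integer root y with |y| ≤ 4.
Only singular point on the grid: (-3, 1).
Classify: substitute x = -3 + u, y = 1 + v and expand: f = -2*u**3 - 2*u**2*v - u**2 + 2*u*v**2 + 2*v**3 + v**2.
No constant or linear terms (consistent with a singular point). Quadratic part: -u**2 + v**2. Cubic part: -2*u**3 - 2*u**2*v + 2*u*v**2 + 2*v**3.
The quadratic part v**2 - u**2 = (v − u)(v + u) splits into two distinct linear factors, so there are two distinct tangent lines y − 1 = ±(x − -3) — this is a node (ordinary double point).
Classification: node.
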